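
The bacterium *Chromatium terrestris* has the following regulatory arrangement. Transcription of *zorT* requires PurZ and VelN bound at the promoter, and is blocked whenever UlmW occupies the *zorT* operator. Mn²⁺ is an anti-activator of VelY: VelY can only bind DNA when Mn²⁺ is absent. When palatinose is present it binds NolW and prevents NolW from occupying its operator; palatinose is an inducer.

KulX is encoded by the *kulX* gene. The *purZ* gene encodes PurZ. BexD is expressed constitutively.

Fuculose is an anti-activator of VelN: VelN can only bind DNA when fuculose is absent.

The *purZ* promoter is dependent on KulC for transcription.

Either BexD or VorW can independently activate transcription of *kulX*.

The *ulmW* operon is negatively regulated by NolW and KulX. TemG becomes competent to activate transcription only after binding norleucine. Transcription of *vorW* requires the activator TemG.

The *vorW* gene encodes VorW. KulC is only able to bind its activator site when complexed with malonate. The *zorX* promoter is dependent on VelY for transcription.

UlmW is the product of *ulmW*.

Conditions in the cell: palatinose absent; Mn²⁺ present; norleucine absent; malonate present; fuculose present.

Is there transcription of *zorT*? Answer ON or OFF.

OFF

Malonate is present, so KulC is active.
No repressor is bound and KulC is active, so *purZ* is transcribed.
So PurZ is produced and active.
Palatinose is absent, so NolW is active.
BexD is produced constitutively and is active.
Norleucine is absent, so TemG is inactive.
Required activator TemG is absent, so *vorW* is not transcribed.
So VorW is not produced.
Activator BexD is present, so *kulX* is transcribed.
So KulX is produced and active.
With repressor NolW bound, *ulmW* is not transcribed.
So UlmW is not produced.
Fuculose is present, so VelN is inactive.
Required activator VelN is absent, so *zorT* is not transcribed.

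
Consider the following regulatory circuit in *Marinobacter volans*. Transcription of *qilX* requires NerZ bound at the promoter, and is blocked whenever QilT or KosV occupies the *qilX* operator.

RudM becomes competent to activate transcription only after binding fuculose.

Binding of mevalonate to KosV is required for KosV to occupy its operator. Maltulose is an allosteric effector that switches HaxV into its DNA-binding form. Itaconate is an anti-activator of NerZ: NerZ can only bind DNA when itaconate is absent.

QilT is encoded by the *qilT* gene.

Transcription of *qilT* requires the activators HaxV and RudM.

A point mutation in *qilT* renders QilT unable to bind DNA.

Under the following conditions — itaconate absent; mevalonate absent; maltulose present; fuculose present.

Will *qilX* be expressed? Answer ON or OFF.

ON

Itaconate is absent, so NerZ is active.
QilT is non-functional in this strain, so it has no effect.
Mevalonate is absent, so KosV is inactive.
No repressor is bound and NerZ is active, so *qilX* is transcribed.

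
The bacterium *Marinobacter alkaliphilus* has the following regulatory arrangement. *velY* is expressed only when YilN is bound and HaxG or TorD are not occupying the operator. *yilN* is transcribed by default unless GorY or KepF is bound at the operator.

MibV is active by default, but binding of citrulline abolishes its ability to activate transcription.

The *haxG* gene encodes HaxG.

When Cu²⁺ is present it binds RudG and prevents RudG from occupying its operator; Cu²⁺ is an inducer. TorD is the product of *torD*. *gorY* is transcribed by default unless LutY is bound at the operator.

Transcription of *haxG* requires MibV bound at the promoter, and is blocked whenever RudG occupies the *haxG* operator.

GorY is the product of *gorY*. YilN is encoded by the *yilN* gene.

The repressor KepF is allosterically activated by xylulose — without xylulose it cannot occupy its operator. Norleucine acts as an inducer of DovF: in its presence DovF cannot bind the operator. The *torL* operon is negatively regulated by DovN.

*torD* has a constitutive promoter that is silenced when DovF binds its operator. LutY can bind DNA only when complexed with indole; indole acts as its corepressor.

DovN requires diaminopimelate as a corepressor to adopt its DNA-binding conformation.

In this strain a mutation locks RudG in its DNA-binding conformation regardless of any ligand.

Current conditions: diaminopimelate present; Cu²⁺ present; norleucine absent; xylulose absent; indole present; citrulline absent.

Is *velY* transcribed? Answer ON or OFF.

ON

Indole is present, so LutY is active.
With repressor LutY bound, *gorY* is not transcribed.
So GorY is not produced.
Xylulose is absent, so KepF is inactive.
With no repressor bound, *yilN* is transcribed.
So YilN is produced and active.
Citrulline is absent, so MibV is active.
RudG is constitutively active in this strain.
With repressor RudG bound, *haxG* is not transcribed.
So HaxG is not produced.
Norleucine is absent, so DovF is active.
With repressor DovF bound, *torD* is not transcribed.
So TorD is not produced.
No repressor is bound and YilN is active, so *velY* is transcribed.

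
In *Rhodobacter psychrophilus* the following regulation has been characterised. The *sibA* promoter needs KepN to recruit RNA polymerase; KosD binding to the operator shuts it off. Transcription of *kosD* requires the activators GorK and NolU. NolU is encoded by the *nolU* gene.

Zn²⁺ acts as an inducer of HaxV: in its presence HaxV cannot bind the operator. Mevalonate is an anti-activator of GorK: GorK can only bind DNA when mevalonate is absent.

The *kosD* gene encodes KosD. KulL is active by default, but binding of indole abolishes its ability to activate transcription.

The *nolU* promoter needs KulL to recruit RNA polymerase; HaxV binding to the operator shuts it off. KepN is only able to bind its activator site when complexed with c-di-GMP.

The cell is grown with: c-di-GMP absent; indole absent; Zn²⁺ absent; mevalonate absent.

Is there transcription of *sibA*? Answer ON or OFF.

Mevalonate is absent, so GorK is active.
Zn²⁺ is absent, so HaxV is active.
Indole is absent, so KulL is active.
With repressor HaxV bound, *nolU* is not transcribed.
So NolU is not produced.
Required activator NolU is absent, so *kosD* is not transcribed.
So KosD is not produced.
c-di-GMP is absent, so KepN is inactive.
Required activator KepN is absent, so *sibA* is not transcribed.

OFF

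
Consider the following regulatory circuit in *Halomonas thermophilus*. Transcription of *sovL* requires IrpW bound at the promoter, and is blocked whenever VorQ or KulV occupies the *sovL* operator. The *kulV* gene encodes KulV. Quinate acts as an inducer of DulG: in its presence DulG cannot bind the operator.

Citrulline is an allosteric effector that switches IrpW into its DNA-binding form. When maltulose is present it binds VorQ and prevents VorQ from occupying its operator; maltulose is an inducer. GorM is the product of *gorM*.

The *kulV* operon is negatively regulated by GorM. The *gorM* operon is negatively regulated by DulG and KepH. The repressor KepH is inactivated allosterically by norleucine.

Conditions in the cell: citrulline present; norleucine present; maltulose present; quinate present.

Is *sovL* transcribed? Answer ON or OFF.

ON

Maltulose is present, so VorQ is inactive.
Quinate is present, so DulG is inactive.
Norleucine is present, so KepH is inactive.
With no repressor bound, *gorM* is transcribed.
So GorM is produced and active.
With repressor GorM bound, *kulV* is not transcribed.
So KulV is not produced.
Citrulline is present, so IrpW is active.
No repressor is bound and IrpW is active, so *sovL* is transcribed.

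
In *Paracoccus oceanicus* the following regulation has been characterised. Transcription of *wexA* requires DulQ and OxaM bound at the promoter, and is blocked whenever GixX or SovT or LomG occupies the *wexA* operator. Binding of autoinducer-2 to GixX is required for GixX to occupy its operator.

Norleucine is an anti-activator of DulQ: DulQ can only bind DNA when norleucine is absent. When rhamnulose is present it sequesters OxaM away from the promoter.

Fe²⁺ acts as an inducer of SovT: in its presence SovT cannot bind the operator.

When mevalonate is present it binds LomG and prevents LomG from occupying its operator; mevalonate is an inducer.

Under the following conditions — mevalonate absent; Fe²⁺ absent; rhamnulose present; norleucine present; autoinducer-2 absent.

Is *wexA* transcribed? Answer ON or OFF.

Autoinducer-2 is absent, so GixX is inactive.
Norleucine is present, so DulQ is inactive.
Rhamnulose is present, so OxaM is inactive.
Fe²⁺ is absent, so SovT is active.
Mevalonate is absent, so LomG is active.
With repressor SovT bound, *wexA* is not transcribed.

OFF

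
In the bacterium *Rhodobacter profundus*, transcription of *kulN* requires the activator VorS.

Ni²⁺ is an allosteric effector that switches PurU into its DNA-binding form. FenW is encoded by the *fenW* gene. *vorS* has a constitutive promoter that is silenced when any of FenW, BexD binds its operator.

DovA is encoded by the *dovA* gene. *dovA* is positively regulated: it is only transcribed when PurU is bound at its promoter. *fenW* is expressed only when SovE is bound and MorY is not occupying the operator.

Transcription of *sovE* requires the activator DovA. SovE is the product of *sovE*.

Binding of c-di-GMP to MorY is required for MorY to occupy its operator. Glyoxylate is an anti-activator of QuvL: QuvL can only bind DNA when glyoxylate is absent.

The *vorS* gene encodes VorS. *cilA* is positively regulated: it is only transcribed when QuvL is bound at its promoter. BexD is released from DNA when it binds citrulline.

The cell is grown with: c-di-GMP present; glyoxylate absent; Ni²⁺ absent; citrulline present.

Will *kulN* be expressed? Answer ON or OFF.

ON

Ni²⁺ is absent, so PurU is inactive.
Required activator PurU is absent, so *dovA* is not transcribed.
So DovA is not produced.
Required activator DovA is absent, so *sovE* is not transcribed.
So SovE is not produced.
c-di-GMP is present, so MorY is active.
With repressor MorY bound, *fenW* is not transcribed.
So FenW is not produced.
Citrulline is present, so BexD is inactive.
With no repressor bound, *vorS* is transcribed.
So VorS is produced and active.
No repressor is bound and VorS is active, so *kulN* is transcribed.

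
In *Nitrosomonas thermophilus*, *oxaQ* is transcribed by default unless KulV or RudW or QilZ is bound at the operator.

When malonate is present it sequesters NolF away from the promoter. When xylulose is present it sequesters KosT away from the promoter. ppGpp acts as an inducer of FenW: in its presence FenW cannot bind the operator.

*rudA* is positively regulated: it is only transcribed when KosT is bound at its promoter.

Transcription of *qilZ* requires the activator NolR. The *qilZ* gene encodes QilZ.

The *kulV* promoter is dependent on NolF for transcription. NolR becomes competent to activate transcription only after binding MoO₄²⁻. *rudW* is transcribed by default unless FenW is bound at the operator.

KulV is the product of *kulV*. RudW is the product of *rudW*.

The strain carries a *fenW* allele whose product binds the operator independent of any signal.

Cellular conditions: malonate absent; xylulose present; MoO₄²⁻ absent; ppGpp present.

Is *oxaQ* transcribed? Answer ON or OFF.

OFF

Malonate is absent, so NolF is active.
No repressor is bound and NolF is active, so *kulV* is transcribed.
So KulV is produced and active.
FenW is constitutively active in this strain.
With repressor FenW bound, *rudW* is not transcribed.
So RudW is not produced.
MoO₄²⁻ is absent, so NolR is inactive.
Required activator NolR is absent, so *qilZ* is not transcribed.
So QilZ is not produced.
With repressor KulV bound, *oxaQ* is not transcribed.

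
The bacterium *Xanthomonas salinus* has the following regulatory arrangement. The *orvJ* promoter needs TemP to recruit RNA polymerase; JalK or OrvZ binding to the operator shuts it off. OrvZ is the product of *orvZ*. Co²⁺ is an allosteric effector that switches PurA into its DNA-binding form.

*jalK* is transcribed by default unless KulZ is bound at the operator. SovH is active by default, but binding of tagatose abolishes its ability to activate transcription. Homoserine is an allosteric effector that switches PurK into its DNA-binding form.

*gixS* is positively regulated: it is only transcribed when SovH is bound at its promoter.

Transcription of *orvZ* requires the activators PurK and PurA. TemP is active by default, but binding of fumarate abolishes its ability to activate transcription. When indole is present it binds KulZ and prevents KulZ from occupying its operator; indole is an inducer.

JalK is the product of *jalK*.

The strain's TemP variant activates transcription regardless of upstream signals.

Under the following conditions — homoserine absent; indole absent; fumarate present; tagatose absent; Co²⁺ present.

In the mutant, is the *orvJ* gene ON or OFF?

ON

TemP is constitutively active in this strain.
Indole is absent, so KulZ is active.
With repressor KulZ bound, *jalK* is not transcribed.
So JalK is not produced.
Homoserine is absent, so PurK is inactive.
Co²⁺ is present, so PurA is active.
Required activator PurK is absent, so *orvZ* is not transcribed.
So OrvZ is not produced.
No repressor is bound and TemP is active, so *orvJ* is transcribed.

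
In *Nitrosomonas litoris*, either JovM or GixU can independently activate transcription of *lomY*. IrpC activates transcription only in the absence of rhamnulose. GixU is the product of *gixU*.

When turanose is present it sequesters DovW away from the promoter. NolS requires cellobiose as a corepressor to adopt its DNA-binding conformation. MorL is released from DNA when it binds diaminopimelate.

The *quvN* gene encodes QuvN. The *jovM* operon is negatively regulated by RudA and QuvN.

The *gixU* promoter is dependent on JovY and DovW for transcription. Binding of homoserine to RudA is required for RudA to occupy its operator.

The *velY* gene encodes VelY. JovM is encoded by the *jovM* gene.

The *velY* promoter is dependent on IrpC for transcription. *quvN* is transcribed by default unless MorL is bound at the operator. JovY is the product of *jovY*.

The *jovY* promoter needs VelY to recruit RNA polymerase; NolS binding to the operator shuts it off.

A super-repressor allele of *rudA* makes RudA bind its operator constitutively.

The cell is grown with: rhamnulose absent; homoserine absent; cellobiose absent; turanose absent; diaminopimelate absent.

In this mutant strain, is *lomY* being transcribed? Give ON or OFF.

RudA is constitutively active in this strain.
Diaminopimelate is absent, so MorL is active.
With repressor MorL bound, *quvN* is not transcribed.
So QuvN is not produced.
With repressor RudA bound, *jovM* is not transcribed.
So JovM is not produced.
Cellobiose is absent, so NolS is inactive.
Rhamnulose is absent, so IrpC is active.
No repressor is bound and IrpC is active, so *velY* is transcribed.
So VelY is produced and active.
No repressor is bound and VelY is active, so *jovY* is transcribed.
So JovY is produced and active.
Turanose is absent, so DovW is active.
No repressor is bound and JovY and DovW are active, so *gixU* is transcribed.
So GixU is produced and active.
Activator GixU is present, so *lomY* is transcribed.

ON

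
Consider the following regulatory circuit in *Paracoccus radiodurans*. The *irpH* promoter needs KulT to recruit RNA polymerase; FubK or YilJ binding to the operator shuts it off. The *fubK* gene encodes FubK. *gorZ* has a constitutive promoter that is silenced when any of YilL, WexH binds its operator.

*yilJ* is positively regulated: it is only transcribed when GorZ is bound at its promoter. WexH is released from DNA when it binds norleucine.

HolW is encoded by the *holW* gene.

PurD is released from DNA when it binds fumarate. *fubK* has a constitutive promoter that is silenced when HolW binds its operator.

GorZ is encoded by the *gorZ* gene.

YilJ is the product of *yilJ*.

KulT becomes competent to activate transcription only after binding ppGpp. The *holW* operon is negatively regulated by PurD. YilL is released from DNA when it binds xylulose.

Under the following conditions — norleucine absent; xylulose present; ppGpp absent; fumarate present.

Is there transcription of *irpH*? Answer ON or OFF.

OFF

Fumarate is present, so PurD is inactive.
With no repressor bound, *holW* is transcribed.
So HolW is produced and active.
With repressor HolW bound, *fubK* is not transcribed.
So FubK is not produced.
ppGpp is absent, so KulT is inactive.
Xylulose is present, so YilL is inactive.
Norleucine is absent, so WexH is active.
With repressor WexH bound, *gorZ* is not transcribed.
So GorZ is not produced.
Required activator GorZ is absent, so *yilJ* is not transcribed.
So YilJ is not produced.
Required activator KulT is absent, so *irpH* is not transcribed.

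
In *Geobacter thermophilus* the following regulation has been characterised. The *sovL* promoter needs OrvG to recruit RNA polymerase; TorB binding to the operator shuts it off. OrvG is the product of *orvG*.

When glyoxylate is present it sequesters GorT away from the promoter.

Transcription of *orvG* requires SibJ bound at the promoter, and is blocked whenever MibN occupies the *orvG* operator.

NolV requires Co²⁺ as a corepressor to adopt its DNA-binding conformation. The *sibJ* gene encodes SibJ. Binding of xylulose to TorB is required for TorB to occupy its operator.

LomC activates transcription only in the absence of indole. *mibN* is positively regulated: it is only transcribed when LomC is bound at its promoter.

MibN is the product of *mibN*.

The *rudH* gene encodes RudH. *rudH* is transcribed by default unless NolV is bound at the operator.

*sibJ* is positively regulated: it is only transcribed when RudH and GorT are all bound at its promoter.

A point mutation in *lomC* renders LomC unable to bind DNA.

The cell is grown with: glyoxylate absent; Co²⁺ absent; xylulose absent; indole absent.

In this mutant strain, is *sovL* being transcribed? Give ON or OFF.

LomC is non-functional in this strain, so it has no effect.
Required activator LomC is absent, so *mibN* is not transcribed.
So MibN is not produced.
Co²⁺ is absent, so NolV is inactive.
With no repressor bound, *rudH* is transcribed.
So RudH is produced and active.
Glyoxylate is absent, so GorT is active.
No repressor is bound and RudH and GorT are active, so *sibJ* is transcribed.
So SibJ is produced and active.
No repressor is bound and SibJ is active, so *orvG* is transcribed.
So OrvG is produced and active.
Xylulose is absent, so TorB is inactive.
No repressor is bound and OrvG is active, so *sovL* is transcribed.

ON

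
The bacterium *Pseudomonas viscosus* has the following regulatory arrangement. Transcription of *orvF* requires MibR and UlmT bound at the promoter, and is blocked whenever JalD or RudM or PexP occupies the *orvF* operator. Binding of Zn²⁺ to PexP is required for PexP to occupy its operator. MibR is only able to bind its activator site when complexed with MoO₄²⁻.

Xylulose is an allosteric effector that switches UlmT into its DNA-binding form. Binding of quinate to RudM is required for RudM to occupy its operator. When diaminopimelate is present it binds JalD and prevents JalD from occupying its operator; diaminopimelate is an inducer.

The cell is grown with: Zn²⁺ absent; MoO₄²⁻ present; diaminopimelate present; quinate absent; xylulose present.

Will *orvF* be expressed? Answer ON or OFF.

ON

MoO₄²⁻ is present, so MibR is active.
Diaminopimelate is present, so JalD is inactive.
Quinate is absent, so RudM is inactive.
Xylulose is present, so UlmT is active.
Zn²⁺ is absent, so PexP is inactive.
No repressor is bound and MibR and UlmT are active, so *orvF* is transcribed.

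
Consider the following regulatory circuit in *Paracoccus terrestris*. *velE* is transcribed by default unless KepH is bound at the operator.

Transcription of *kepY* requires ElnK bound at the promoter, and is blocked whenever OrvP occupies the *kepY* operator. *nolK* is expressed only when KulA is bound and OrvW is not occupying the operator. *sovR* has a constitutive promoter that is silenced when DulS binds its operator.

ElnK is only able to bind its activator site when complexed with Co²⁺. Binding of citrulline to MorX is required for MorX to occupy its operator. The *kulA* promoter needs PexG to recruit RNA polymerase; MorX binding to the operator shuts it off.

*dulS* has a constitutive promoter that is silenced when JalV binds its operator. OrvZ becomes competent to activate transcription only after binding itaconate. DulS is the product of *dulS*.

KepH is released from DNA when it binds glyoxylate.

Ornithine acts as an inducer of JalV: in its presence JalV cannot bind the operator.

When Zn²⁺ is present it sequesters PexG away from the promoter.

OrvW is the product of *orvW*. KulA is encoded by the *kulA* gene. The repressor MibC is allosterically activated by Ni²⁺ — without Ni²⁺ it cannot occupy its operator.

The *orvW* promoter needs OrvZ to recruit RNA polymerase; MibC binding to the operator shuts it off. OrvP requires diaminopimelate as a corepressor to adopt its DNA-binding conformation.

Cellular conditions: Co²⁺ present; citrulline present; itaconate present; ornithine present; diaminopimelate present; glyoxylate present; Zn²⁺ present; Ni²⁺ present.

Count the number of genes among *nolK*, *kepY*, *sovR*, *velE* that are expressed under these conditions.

Zn²⁺ is present, so PexG is inactive.
Citrulline is present, so MorX is active.
With repressor MorX bound, *kulA* is not transcribed.
So KulA is not produced.
Itaconate is present, so OrvZ is active.
Ni²⁺ is present, so MibC is active.
With repressor MibC bound, *orvW* is not transcribed.
So OrvW is not produced.
Required activator KulA is absent, so *nolK* is not transcribed.
→ *nolK* is OFF.
Co²⁺ is present, so ElnK is active.
Diaminopimelate is present, so OrvP is active.
With repressor OrvP bound, *kepY* is not transcribed.
→ *kepY* is OFF.
Ornithine is present, so JalV is inactive.
With no repressor bound, *dulS* is transcribed.
So DulS is produced and active.
With repressor DulS bound, *sovR* is not transcribed.
→ *sovR* is OFF.
Glyoxylate is present, so KepH is inactive.
With no repressor bound, *velE* is transcribed.
→ *velE* is ON.
1 of the 4 genes is transcribed.

1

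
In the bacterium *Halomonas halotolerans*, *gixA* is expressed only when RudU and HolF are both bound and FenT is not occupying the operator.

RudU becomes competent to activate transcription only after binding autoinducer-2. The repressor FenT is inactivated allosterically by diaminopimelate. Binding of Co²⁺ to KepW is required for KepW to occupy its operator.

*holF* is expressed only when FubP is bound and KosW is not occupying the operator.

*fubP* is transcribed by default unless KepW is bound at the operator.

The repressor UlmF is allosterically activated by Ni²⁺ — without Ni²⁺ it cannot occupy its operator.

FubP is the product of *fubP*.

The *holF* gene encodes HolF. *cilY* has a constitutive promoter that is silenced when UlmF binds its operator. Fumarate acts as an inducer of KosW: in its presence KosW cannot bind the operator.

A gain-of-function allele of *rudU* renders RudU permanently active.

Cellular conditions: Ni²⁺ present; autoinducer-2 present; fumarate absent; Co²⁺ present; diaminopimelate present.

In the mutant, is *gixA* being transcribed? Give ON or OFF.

RudU is constitutively active in this strain.
Diaminopimelate is present, so FenT is inactive.
Co²⁺ is present, so KepW is active.
With repressor KepW bound, *fubP* is not transcribed.
So FubP is not produced.
Fumarate is absent, so KosW is active.
With repressor KosW bound, *holF* is not transcribed.
So HolF is not produced.
Required activator HolF is absent, so *gixA* is not transcribed.

OFF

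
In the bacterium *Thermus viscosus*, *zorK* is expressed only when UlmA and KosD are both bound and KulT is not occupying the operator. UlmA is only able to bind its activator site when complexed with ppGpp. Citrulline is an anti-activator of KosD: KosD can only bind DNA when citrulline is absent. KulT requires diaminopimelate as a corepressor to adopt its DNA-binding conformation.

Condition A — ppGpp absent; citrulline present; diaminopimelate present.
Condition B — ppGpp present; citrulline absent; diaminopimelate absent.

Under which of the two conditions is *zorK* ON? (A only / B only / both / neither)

Condition A:
ppGpp is absent, so UlmA is inactive.
Citrulline is present, so KosD is inactive.
Diaminopimelate is present, so KulT is active.
With repressor KulT bound, *zorK* is not transcribed.
→ *zorK* is OFF in A.
Condition B:
ppGpp is present, so UlmA is active.
Citrulline is absent, so KosD is active.
Diaminopimelate is absent, so KulT is inactive.
No repressor is bound and UlmA and KosD are active, so *zorK* is transcribed.
→ *zorK* is ON in B.

B only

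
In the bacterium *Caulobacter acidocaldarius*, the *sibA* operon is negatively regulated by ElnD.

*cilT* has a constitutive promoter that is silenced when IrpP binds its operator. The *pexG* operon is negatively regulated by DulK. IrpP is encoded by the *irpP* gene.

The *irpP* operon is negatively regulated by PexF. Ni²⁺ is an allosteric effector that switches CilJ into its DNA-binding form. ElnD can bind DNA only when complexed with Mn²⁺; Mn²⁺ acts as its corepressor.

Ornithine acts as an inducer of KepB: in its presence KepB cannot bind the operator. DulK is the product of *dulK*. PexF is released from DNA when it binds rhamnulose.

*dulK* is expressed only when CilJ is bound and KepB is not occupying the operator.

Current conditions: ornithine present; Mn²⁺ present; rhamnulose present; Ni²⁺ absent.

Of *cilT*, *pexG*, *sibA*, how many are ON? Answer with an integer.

1

Rhamnulose is present, so PexF is inactive.
With no repressor bound, *irpP* is transcribed.
So IrpP is produced and active.
With repressor IrpP bound, *cilT* is not transcribed.
→ *cilT* is OFF.
Ni²⁺ is absent, so CilJ is inactive.
Ornithine is present, so KepB is inactive.
Required activator CilJ is absent, so *dulK* is not transcribed.
So DulK is not produced.
With no repressor bound, *pexG* is transcribed.
→ *pexG* is ON.
Mn²⁺ is present, so ElnD is active.
With repressor ElnD bound, *sibA* is not transcribed.
→ *sibA* is OFF.
1 of the 3 genes is transcribed.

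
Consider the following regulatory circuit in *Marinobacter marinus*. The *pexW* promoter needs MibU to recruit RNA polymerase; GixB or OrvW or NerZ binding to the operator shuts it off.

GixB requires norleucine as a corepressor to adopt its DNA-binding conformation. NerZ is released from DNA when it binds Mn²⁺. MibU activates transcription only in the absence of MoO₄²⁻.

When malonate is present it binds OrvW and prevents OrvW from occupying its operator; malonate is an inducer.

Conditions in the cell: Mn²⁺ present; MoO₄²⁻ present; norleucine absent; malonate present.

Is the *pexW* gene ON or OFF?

Norleucine is absent, so GixB is inactive.
Malonate is present, so OrvW is inactive.
MoO₄²⁻ is present, so MibU is inactive.
Mn²⁺ is present, so NerZ is inactive.
Required activator MibU is absent, so *pexW* is not transcribed.

OFF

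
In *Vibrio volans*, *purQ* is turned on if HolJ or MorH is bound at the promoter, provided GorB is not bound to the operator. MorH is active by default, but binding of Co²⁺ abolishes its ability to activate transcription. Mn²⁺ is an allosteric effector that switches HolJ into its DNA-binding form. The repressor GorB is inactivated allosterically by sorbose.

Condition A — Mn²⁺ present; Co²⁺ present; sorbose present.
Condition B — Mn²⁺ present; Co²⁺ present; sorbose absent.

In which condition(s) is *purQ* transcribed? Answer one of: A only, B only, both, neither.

Condition A:
Mn²⁺ is present, so HolJ is active.
Co²⁺ is present, so MorH is inactive.
Sorbose is present, so GorB is inactive.
Activator HolJ is present, so *purQ* is transcribed.
→ *purQ* is ON in A.
Condition B:
Mn²⁺ is present, so HolJ is active.
Co²⁺ is present, so MorH is inactive.
Sorbose is absent, so GorB is active.
With repressor GorB bound, *purQ* is not transcribed.
→ *purQ* is OFF in B.

A only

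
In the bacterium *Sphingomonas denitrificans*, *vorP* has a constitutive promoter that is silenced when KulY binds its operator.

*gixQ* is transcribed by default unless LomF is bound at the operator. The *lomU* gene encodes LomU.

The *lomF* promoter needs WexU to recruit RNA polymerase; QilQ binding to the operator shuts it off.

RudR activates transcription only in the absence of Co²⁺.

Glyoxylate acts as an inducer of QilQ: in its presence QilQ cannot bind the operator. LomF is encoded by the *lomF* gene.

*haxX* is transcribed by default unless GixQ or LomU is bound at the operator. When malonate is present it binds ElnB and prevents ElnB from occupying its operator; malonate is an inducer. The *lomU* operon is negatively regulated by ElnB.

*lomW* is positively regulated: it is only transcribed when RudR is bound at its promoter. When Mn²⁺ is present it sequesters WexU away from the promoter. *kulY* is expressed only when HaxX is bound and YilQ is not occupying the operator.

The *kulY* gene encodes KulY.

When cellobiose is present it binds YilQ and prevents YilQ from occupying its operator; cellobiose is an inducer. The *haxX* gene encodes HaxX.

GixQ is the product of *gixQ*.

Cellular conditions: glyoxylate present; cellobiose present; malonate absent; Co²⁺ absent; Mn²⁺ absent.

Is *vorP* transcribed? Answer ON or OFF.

Glyoxylate is present, so QilQ is inactive.
Mn²⁺ is absent, so WexU is active.
No repressor is bound and WexU is active, so *lomF* is transcribed.
So LomF is produced and active.
With repressor LomF bound, *gixQ* is not transcribed.
So GixQ is not produced.
Malonate is absent, so ElnB is active.
With repressor ElnB bound, *lomU* is not transcribed.
So LomU is not produced.
With no repressor bound, *haxX* is transcribed.
So HaxX is produced and active.
Cellobiose is present, so YilQ is inactive.
No repressor is bound and HaxX is active, so *kulY* is transcribed.
So KulY is produced and active.
With repressor KulY bound, *vorP* is not transcribed.

OFF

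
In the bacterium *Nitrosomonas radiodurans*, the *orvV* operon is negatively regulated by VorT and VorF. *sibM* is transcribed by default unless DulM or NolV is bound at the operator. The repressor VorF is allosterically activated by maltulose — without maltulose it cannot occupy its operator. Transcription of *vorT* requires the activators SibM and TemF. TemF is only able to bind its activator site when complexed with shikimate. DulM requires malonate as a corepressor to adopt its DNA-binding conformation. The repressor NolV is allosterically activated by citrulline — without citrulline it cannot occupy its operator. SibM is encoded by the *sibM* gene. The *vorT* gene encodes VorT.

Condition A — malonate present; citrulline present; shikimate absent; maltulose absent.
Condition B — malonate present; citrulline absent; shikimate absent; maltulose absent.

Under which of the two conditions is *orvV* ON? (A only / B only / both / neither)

Condition A:
Malonate is present, so DulM is active.
Citrulline is present, so NolV is active.
With repressor DulM bound, *sibM* is not transcribed.
So SibM is not produced.
Shikimate is absent, so TemF is inactive.
Required activator SibM is absent, so *vorT* is not transcribed.
So VorT is not produced.
Maltulose is absent, so VorF is inactive.
With no repressor bound, *orvV* is transcribed.
→ *orvV* is ON in A.
Condition B:
Malonate is present, so DulM is active.
Citrulline is absent, so NolV is inactive.
With repressor DulM bound, *sibM* is not transcribed.
So SibM is not produced.
Shikimate is absent, so TemF is inactive.
Required activator SibM is absent, so *vorT* is not transcribed.
So VorT is not produced.
Maltulose is absent, so VorF is inactive.
With no repressor bound, *orvV* is transcribed.
→ *orvV* is ON in B.

both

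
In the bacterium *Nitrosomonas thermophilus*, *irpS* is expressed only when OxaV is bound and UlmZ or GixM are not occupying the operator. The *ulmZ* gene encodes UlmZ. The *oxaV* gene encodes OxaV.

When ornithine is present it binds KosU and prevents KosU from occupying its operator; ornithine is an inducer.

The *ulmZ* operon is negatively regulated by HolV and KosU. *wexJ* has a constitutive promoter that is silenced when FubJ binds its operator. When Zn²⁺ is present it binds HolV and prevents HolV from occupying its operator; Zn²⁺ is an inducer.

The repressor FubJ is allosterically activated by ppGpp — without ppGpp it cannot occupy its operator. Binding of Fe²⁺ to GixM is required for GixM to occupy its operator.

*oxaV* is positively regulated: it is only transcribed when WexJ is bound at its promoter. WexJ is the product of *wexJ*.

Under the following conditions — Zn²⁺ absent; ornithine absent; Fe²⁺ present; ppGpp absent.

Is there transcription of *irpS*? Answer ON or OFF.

OFF

ppGpp is absent, so FubJ is inactive.
With no repressor bound, *wexJ* is transcribed.
So WexJ is produced and active.
No repressor is bound and WexJ is active, so *oxaV* is transcribed.
So OxaV is produced and active.
Zn²⁺ is absent, so HolV is active.
Ornithine is absent, so KosU is active.
With repressor HolV bound, *ulmZ* is not transcribed.
So UlmZ is not produced.
Fe²⁺ is present, so GixM is active.
With repressor GixM bound, *irpS* is not transcribed.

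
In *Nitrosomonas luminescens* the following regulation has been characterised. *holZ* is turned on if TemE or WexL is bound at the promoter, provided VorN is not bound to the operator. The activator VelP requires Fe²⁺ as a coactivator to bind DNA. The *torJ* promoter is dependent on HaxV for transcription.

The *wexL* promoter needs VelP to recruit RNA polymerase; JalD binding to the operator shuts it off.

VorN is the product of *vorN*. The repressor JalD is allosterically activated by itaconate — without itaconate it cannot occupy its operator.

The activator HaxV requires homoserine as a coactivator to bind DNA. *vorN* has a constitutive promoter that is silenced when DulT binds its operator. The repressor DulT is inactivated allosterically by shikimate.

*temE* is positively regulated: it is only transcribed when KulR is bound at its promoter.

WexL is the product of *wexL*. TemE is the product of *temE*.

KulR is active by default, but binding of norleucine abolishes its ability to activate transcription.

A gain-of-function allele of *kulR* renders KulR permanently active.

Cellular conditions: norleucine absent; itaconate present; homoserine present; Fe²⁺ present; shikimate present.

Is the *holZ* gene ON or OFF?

Shikimate is present, so DulT is inactive.
With no repressor bound, *vorN* is transcribed.
So VorN is produced and active.
KulR is constitutively active in this strain.
No repressor is bound and KulR is active, so *temE* is transcribed.
So TemE is produced and active.
Fe²⁺ is present, so VelP is active.
Itaconate is present, so JalD is active.
With repressor JalD bound, *wexL* is not transcribed.
So WexL is not produced.
With repressor VorN bound, *holZ* is not transcribed.

OFF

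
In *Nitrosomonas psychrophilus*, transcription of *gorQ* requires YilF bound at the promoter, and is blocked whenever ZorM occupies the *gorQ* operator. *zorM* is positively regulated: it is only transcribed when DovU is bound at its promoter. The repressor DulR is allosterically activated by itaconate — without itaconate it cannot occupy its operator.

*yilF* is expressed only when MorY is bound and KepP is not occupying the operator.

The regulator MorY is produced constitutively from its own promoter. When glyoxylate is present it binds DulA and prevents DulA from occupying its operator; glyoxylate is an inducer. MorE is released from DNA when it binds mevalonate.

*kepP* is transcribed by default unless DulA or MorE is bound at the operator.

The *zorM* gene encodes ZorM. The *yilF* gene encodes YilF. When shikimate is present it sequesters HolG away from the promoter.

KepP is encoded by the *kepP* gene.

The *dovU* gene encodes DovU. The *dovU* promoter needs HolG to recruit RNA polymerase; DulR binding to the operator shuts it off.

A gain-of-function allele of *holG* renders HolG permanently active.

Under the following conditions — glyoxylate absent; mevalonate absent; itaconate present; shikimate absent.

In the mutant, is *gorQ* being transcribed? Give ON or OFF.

ON

HolG is constitutively active in this strain.
Itaconate is present, so DulR is active.
With repressor DulR bound, *dovU* is not transcribed.
So DovU is not produced.
Required activator DovU is absent, so *zorM* is not transcribed.
So ZorM is not produced.
Glyoxylate is absent, so DulA is active.
Mevalonate is absent, so MorE is active.
With repressor DulA bound, *kepP* is not transcribed.
So KepP is not produced.
MorY is produced constitutively and is active.
No repressor is bound and MorY is active, so *yilF* is transcribed.
So YilF is produced and active.
No repressor is bound and YilF is active, so *gorQ* is transcribed.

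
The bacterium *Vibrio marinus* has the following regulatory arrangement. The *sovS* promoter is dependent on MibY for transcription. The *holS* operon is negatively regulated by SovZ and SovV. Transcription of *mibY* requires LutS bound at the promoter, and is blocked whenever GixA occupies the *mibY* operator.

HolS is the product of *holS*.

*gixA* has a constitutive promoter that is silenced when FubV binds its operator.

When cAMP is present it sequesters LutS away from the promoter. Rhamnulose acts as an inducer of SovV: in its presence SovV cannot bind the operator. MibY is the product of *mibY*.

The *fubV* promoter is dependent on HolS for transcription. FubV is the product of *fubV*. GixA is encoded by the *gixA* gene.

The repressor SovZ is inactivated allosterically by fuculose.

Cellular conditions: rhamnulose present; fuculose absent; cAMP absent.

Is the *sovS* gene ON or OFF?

OFF

Fuculose is absent, so SovZ is active.
Rhamnulose is present, so SovV is inactive.
With repressor SovZ bound, *holS* is not transcribed.
So HolS is not produced.
Required activator HolS is absent, so *fubV* is not transcribed.
So FubV is not produced.
With no repressor bound, *gixA* is transcribed.
So GixA is produced and active.
cAMP is absent, so LutS is active.
With repressor GixA bound, *mibY* is not transcribed.
So MibY is not produced.
Required activator MibY is absent, so *sovS* is not transcribed.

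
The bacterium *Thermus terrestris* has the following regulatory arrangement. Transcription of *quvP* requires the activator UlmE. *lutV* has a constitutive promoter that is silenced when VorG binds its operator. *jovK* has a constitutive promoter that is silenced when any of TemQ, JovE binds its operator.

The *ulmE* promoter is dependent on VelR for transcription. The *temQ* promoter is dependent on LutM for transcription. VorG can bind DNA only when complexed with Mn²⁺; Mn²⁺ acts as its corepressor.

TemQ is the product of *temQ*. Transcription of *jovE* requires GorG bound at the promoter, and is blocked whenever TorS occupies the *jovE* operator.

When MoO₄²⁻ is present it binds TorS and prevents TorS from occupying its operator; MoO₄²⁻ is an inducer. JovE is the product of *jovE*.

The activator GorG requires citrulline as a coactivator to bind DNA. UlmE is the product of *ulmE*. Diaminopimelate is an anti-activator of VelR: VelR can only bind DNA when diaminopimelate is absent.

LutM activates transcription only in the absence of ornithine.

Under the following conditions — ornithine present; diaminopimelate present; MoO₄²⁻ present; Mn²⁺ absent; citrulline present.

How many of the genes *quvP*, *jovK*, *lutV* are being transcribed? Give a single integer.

Diaminopimelate is present, so VelR is inactive.
Required activator VelR is absent, so *ulmE* is not transcribed.
So UlmE is not produced.
Required activator UlmE is absent, so *quvP* is not transcribed.
→ *quvP* is OFF.
Ornithine is present, so LutM is inactive.
Required activator LutM is absent, so *temQ* is not transcribed.
So TemQ is not produced.
MoO₄²⁻ is present, so TorS is inactive.
Citrulline is present, so GorG is active.
No repressor is bound and GorG is active, so *jovE* is transcribed.
So JovE is produced and active.
With repressor JovE bound, *jovK* is not transcribed.
→ *jovK* is OFF.
Mn²⁺ is absent, so VorG is inactive.
With no repressor bound, *lutV* is transcribed.
→ *lutV* is ON.
1 of the 3 genes is transcribed.

1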